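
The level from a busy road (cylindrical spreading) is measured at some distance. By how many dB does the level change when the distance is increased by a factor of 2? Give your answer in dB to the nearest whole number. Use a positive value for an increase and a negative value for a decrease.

With cylindrical spreading the level changes by −10·log₁₀(r₂/r₁).
ΔL = −10·log₁₀(2) = -3.01 dB.

-3 dB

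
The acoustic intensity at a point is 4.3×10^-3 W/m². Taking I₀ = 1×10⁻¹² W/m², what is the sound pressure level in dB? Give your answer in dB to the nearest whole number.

96 dB

I/I₀ = 4.3×10^-3/10⁻¹² = 4.3×10^9, and L = 10·log₁₀(I/I₀).
L = 10·(0.6335 + 9) = 96.33 dB.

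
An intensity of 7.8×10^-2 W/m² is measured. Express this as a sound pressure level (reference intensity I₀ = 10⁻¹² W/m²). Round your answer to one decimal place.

108.9 dB

Dividing by I₀ shifts the exponent by 12: I/I₀ = 7.8×10^10.
L = 10·(0.8921 + 10) = 108.92 dB.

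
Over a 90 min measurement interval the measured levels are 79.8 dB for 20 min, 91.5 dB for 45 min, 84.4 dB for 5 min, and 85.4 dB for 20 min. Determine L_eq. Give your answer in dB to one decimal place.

Weight each interval's intensity by its duration and average over T = 90 min:
Σ tᵢ·10^(Lᵢ/10) = 20·10^(79.8/10) + 45·10^(91.5/10) + 5·10^(84.4/10) + 20·10^(85.4/10) = 7.379e+10.
L_eq = 10·log₁₀(7.379e+10/90) = 89.14 dB.

89.1 dB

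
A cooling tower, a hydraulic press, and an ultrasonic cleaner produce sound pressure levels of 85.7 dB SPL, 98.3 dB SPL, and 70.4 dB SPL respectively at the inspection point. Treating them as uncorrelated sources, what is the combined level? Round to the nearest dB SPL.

99 dB SPL

Incoherent sources combine by intensity addition: L_total = 10·log₁₀(Σ 10^(L_i/10)).
Σ 10^(L/10) = 10^(85.7/10) + 10^(98.3/10) + 10^(70.4/10) = 7.143e+09.
L_total = 10·log₁₀(7.143e+09) = 98.54 dB SPL.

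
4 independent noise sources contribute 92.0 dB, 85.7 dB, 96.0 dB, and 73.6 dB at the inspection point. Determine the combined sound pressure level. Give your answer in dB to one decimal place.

Incoherent sources combine by intensity addition: L_total = 10·log₁₀(Σ 10^(L_i/10)).
Σ 10^(L/10) = 10^(92.0/10) + 10^(85.7/10) + 10^(96.0/10) + 10^(73.6/10) = 5.960e+09.
L_total = 10·log₁₀(5.960e+09) = 97.75 dB.

97.8 dB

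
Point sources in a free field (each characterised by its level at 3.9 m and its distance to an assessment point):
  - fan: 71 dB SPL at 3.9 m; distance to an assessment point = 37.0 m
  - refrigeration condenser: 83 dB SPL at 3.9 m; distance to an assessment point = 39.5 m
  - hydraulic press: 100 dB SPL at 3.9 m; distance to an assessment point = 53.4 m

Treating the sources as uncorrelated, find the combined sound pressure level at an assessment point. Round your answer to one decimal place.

Apply inverse-square spreading to bring every level to the receiver, then sum 10^(L/10).
fan: 71 − 20·log₁₀(37.0/3.9) = 71 − 19.54 = 51.46 dB SPL.
refrigeration condenser: 83 − 20·log₁₀(39.5/3.9) = 83 − 20.11 = 62.89 dB SPL.
hydraulic press: 100 − 20·log₁₀(53.4/3.9) = 100 − 22.73 = 77.27 dB SPL.
Σ 10^(L/10) = 5.542e+07 → L_total = 10·log₁₀(5.542e+07) = 77.44 dB SPL.

77.4 dB SPL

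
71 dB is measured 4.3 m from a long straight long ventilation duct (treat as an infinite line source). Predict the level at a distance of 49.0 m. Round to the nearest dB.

Cylindrical spreading from a line source gives a 10·log₁₀(r₂/r₁) drop.
L₂ = 71 − 10·log₁₀(49.0/4.3) = 71 − 10.567 = 60.43 dB.

60 dB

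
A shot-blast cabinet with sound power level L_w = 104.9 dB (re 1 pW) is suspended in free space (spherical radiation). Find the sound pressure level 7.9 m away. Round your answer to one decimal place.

L_p = L_w − 10·log₁₀(4π·r²) with r = 7.9 m.
4π·r² = 784.3 m², 10·log₁₀ of that is 28.945 dB.
L_p = 104.9 − 28.945 = 75.96 dB.

76.0 dB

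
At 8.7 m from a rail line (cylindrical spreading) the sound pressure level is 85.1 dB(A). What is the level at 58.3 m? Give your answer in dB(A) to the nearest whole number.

Cylindrical spreading from a line source gives a 10·log₁₀(r₂/r₁) drop.
L₂ = 85.1 − 10·log₁₀(58.3/8.7) = 85.1 − 8.261 = 76.84 dB(A).

77 dB(A)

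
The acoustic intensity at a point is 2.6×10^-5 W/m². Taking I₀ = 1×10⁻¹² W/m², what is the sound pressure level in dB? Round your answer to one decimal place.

74.1 dB

L = 10·log₁₀(I/I₀) = 10·log₁₀(2.6×10^-5/10⁻¹²) = 10·log₁₀(2.6×10^7).
L = 10·(0.4150 + 7) = 74.15 dB.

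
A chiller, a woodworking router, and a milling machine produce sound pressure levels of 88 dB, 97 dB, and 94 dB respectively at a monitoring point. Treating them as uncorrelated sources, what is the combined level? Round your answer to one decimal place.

For uncorrelated sources the intensities add, so convert each level to linear form, sum, and take 10·log₁₀ of the total.
Σ 10^(L/10) = 10^(88/10) + 10^(97/10) + 10^(94/10) = 8.155e+09.
L_total = 10·log₁₀(8.155e+09) = 99.11 dB.

99.1 dB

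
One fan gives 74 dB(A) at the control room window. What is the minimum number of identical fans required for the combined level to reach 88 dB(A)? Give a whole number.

26

N identical sources give L₁ + 10·log₁₀ N, so require 10·log₁₀ N ≥ 88 − 74 = 14.0 dB.
N ≥ 10^(14.0/10) = 25.119, so N = 26.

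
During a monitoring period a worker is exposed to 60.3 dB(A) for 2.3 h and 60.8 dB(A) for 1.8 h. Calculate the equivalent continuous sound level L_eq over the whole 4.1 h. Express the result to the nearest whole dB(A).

Weight each interval's intensity by its duration and average over T = 4.1 h:
Σ tᵢ·10^(Lᵢ/10) = 2.3·10^(60.3/10) + 1.8·10^(60.8/10) = 4.629e+06.
L_eq = 10·log₁₀(4.629e+06/4.1) = 60.53 dB(A).

61 dB(A)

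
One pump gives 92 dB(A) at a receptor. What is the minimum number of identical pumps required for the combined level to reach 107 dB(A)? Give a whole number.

The shortfall is 107 − 92 = 15.0 dB, and N units add 10·log₁₀ N, so need 10·log₁₀ N ≥ 15.0.
N ≥ 10^(15.0/10) = 31.623, so N = 32.

32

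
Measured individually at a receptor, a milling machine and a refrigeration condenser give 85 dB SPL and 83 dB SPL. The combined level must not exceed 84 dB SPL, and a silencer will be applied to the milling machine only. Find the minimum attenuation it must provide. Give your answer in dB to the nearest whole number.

8 dB

Fixed contribution from the other source: Σ 10^(L/10) = 10^(83/10) = 1.995e+08 (83.00 dB SPL).
To meet 84 dB SPL overall, the treated milling machine may contribute at most 10^(84/10) − 1.995e+08 = 5.166e+07, i.e. 77.13 dB SPL.
Required insertion loss = 85 − 77.13 = 7.87 dB.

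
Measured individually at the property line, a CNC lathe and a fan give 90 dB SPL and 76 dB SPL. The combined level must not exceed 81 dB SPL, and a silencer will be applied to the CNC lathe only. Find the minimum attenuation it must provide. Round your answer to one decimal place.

10.7 dB

Everything except the CNC lathe sums to 10^(76/10) = 3.981e+07 in linear terms, 76.00 dB SPL.
To meet 81 dB SPL overall, the treated CNC lathe may contribute at most 10^(81/10) − 3.981e+07 = 8.608e+07, i.e. 79.35 dB SPL.
Required insertion loss = 90 − 79.35 = 10.65 dB.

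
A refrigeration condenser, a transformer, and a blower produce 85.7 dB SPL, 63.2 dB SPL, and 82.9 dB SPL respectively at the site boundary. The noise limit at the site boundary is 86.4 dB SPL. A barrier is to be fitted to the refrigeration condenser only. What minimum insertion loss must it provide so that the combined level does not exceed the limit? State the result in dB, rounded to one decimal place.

Everything except the refrigeration condenser sums to 10^(63.2/10) + 10^(82.9/10) = 1.971e+08 in linear terms, 82.95 dB SPL.
To meet 86.4 dB SPL overall, the treated refrigeration condenser may contribute at most 10^(86.4/10) − 1.971e+08 = 2.394e+08, i.e. 83.79 dB SPL.
So the refrigeration condenser must be reduced from 85.7 to 83.79 dB SPL: IL = 1.91 dB.

1.9 dB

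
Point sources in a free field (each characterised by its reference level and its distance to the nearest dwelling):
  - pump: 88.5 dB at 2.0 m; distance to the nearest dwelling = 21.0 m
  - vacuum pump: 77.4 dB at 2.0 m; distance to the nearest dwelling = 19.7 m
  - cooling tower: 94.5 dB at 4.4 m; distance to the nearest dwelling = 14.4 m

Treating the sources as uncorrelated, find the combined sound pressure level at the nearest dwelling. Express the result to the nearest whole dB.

84 dB

First find each source's level at the receiver (point-source: −20·log₁₀(r/r_ref)), then combine on an intensity basis.
pump: 88.5 − 20·log₁₀(21.0/2.0) = 88.5 − 20.42 = 68.08 dB.
vacuum pump: 77.4 − 20·log₁₀(19.7/2.0) = 77.4 − 19.87 = 57.53 dB.
cooling tower: 94.5 − 20·log₁₀(14.4/4.4) = 94.5 − 10.30 = 84.20 dB.
Σ 10^(L/10) = 2.701e+08 → L_total = 10·log₁₀(2.701e+08) = 84.32 dB.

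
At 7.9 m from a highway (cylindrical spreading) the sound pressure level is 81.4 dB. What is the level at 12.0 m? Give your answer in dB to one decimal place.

79.6 dB

Line-source attenuation: ΔL = 10·log₁₀(r₂/r₁) = 10·log₁₀(12.0/7.9) = 1.816 dB.
L₂ = 81.4 − 10·log₁₀(12.0/7.9) = 81.4 − 1.816 = 79.58 dB.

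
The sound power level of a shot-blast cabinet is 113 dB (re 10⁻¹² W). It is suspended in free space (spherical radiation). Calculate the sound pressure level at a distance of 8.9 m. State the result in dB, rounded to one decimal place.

83.0 dB

The power spreads over a sphere of area 4π·r², so L_p = L_w − 10·log₁₀(4π·r²).
4π·r² = 995.4 m², 10·log₁₀ of that is 29.980 dB.
L_p = 113 − 29.980 = 83.02 dB.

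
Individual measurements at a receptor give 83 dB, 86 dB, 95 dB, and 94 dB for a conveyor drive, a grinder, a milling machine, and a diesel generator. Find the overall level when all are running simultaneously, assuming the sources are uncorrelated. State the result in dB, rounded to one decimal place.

98.0 dB

Incoherent sources combine by intensity addition: L_total = 10·log₁₀(Σ 10^(L_i/10)).
Σ 10^(L/10) = 10^(83/10) + 10^(86/10) + 10^(95/10) + 10^(94/10) = 6.272e+09.
L_total = 10·log₁₀(6.272e+09) = 97.97 dB.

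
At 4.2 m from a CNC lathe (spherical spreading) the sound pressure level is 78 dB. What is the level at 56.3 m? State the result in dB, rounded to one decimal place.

Spherical spreading from a point source gives a 20·log₁₀(r₂/r₁) drop.
L₂ = 78 − 20·log₁₀(56.3/4.2) = 78 − 22.545 = 55.45 dB.

55.5 dB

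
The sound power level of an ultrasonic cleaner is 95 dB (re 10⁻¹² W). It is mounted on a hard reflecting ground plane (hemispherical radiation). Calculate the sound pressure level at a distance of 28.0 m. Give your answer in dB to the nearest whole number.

58 dB

L_p = L_w − 10·log₁₀(2π·r²) with r = 28.0 m.
2π·r² = 4926 m², 10·log₁₀ of that is 36.925 dB.
L_p = 95 − 36.925 = 58.08 dB.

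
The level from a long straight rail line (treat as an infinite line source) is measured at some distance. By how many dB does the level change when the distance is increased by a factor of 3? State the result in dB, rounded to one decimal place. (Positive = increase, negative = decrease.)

-4.8 dB

A line source loses 3 dB per doubling of distance; generally ΔL = −10·log₁₀(r₂/r₁).
ΔL = −10·log₁₀(3) = -4.77 dB.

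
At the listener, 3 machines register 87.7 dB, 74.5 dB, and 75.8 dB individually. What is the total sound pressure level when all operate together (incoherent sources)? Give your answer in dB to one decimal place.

88.2 dB

For uncorrelated sources the intensities add, so convert each level to linear form, sum, and take 10·log₁₀ of the total.
Σ 10^(L/10) = 10^(87.7/10) + 10^(74.5/10) + 10^(75.8/10) = 6.550e+08.
L_total = 10·log₁₀(6.550e+08) = 88.16 dB.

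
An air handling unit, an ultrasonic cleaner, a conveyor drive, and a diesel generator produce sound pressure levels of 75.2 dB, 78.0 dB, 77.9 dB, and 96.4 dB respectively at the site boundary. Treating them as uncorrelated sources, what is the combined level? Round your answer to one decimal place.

For uncorrelated sources the intensities add, so convert each level to linear form, sum, and take 10·log₁₀ of the total.
Σ 10^(L/10) = 10^(75.2/10) + 10^(78.0/10) + 10^(77.9/10) + 10^(96.4/10) = 4.523e+09.
L_total = 10·log₁₀(4.523e+09) = 96.55 dB.

96.6 dB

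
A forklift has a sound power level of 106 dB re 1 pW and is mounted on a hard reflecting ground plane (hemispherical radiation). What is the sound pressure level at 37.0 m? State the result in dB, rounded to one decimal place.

66.7 dB

Free-field hemispherical radiation: L_p = L_w − 10·log₁₀(2π·r²), r = 37.0 m.
2π·r² = 8602 m², 10·log₁₀ of that is 39.346 dB.
L_p = 106 − 39.346 = 66.65 dB.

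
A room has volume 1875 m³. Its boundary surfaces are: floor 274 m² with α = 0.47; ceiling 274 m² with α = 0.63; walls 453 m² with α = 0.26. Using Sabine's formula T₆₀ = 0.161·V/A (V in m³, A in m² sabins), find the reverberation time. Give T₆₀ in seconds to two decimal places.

0.72 s

Total absorption A = 274·0.47 + 274·0.63 + 453·0.26 = 419.18 m² sabins.
T₆₀ = 0.161·V/A = 0.161·1875/419.18 = 0.720 s.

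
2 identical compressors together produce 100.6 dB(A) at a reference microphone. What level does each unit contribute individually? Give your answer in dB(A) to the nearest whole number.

98 dB(A)

2 equal contributions raise the level by 10·log₁₀ 2 = 3.010 dB, so each unit alone gives 100.6 − 3.010.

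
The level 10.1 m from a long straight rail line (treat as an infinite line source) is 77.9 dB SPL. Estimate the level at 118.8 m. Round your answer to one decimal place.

67.2 dB SPL

Cylindrical spreading from a line source gives a 10·log₁₀(r₂/r₁) drop.
L₂ = 77.9 − 10·log₁₀(118.8/10.1) = 77.9 − 10.705 = 67.20 dB SPL.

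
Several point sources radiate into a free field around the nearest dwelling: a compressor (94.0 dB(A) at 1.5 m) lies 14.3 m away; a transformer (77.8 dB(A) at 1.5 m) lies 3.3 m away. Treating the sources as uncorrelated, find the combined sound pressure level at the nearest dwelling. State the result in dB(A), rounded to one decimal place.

Apply inverse-square spreading to bring every level to the receiver, then sum 10^(L/10).
compressor: 94.0 − 20·log₁₀(14.3/1.5) = 94.0 − 19.58 = 74.42 dB(A).
transformer: 77.8 − 20·log₁₀(3.3/1.5) = 77.8 − 6.85 = 70.95 dB(A).
Σ 10^(L/10) = 4.009e+07 → L_total = 10·log₁₀(4.009e+07) = 76.03 dB(A).

76.0 dB(A)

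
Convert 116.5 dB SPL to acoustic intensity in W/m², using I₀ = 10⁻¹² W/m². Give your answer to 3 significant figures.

0.447 W/m²

L = 10·log₁₀(I/I₀) ⇒ I = I₀·10^(L/10) = 10⁻¹² × 10^11.65.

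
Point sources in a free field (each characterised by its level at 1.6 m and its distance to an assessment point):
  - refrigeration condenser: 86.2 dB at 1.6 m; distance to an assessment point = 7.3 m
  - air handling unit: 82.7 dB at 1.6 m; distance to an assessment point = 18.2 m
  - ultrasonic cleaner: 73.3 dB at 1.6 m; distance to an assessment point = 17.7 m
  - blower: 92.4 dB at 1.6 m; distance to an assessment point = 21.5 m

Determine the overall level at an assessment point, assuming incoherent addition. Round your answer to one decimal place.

75.0 dB

First find each source's level at the receiver (point-source: −20·log₁₀(r/r_ref)), then combine on an intensity basis.
refrigeration condenser: 86.2 − 20·log₁₀(7.3/1.6) = 86.2 − 13.18 = 73.02 dB.
air handling unit: 82.7 − 20·log₁₀(18.2/1.6) = 82.7 − 21.12 = 61.58 dB.
ultrasonic cleaner: 73.3 − 20·log₁₀(17.7/1.6) = 73.3 − 20.88 = 52.42 dB.
blower: 92.4 − 20·log₁₀(21.5/1.6) = 92.4 − 22.57 = 69.83 dB.
Σ 10^(L/10) = 3.126e+07 → L_total = 10·log₁₀(3.126e+07) = 74.95 dB.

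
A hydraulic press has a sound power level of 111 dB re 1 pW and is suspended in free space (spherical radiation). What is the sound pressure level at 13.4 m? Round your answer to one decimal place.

77.5 dB

Free-field spherical radiation: L_p = L_w − 10·log₁₀(4π·r²), r = 13.4 m.
4π·r² = 2256 m², 10·log₁₀ of that is 33.534 dB.
L_p = 111 − 33.534 = 77.47 dB.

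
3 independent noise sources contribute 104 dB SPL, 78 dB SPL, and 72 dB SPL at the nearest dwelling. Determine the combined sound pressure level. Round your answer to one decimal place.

For uncorrelated sources the intensities add, so convert each level to linear form, sum, and take 10·log₁₀ of the total.
Σ 10^(L/10) = 10^(104/10) + 10^(78/10) + 10^(72/10) = 2.520e+10.
L_total = 10·log₁₀(2.520e+10) = 104.01 dB SPL.

104.0 dB SPL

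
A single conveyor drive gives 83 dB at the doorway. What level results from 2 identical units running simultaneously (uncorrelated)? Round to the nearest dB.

With 2 equal, uncorrelated contributions the intensity is 2× that of one unit, giving a rise of 10·log₁₀ 2.
L_total = 83 + 10·log₁₀(2) = 83 + 3.010 = 86.01 dB.

86 dB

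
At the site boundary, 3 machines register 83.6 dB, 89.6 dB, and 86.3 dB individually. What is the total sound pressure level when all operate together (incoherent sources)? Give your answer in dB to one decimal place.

Incoherent sources combine by intensity addition: L_total = 10·log₁₀(Σ 10^(L_i/10)).
Σ 10^(L/10) = 10^(83.6/10) + 10^(89.6/10) + 10^(86.3/10) = 1.568e+09.
L_total = 10·log₁₀(1.568e+09) = 91.95 dB.

92.0 dB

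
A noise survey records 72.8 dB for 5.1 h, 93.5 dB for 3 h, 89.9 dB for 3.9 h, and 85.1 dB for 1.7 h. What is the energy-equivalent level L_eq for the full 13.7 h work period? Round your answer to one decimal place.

89.1 dB

Weight each interval's intensity by its duration and average over T = 13.7 h:
Σ tᵢ·10^(Lᵢ/10) = 5.1·10^(72.8/10) + 3·10^(93.5/10) + 3.9·10^(89.9/10) + 1.7·10^(85.1/10) = 1.117e+10.
L_eq = 10·log₁₀(1.117e+10/13.7) = 89.12 dB.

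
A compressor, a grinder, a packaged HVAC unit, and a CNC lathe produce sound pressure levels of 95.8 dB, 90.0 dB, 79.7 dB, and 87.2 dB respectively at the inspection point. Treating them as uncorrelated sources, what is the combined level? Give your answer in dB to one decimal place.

For uncorrelated sources the intensities add, so convert each level to linear form, sum, and take 10·log₁₀ of the total.
Σ 10^(L/10) = 10^(95.8/10) + 10^(90.0/10) + 10^(79.7/10) + 10^(87.2/10) = 5.420e+09.
L_total = 10·log₁₀(5.420e+09) = 97.34 dB.

97.3 dB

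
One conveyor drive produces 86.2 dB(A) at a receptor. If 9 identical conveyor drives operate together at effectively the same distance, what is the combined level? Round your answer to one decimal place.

L_total = L₁ + 10·log₁₀ N for N identical incoherent sources.
L_total = 86.2 + 10·log₁₀(9) = 86.2 + 9.542 = 95.74 dB(A).

95.7 dB(A)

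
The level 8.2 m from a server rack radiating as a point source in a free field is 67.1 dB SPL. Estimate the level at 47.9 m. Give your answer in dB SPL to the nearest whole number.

For a point source, L₂ = L₁ − 20·log₁₀(r₂/r₁).
L₂ = 67.1 − 20·log₁₀(47.9/8.2) = 67.1 − 15.330 = 51.77 dB SPL.

52 dB SPL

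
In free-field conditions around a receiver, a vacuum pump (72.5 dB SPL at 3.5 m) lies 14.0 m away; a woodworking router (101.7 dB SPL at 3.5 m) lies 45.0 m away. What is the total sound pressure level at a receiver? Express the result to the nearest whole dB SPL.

80 dB SPL

First find each source's level at the receiver (point-source: −20·log₁₀(r/r_ref)), then combine on an intensity basis.
vacuum pump: 72.5 − 20·log₁₀(14.0/3.5) = 72.5 − 12.04 = 60.46 dB SPL.
woodworking router: 101.7 − 20·log₁₀(45.0/3.5) = 101.7 − 22.18 = 79.52 dB SPL.
Σ 10^(L/10) = 9.059e+07 → L_total = 10·log₁₀(9.059e+07) = 79.57 dB SPL.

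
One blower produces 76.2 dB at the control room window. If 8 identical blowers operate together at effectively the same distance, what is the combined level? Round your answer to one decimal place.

85.2 dB

L_total = L₁ + 10·log₁₀ N for N identical incoherent sources.
L_total = 76.2 + 10·log₁₀(8) = 76.2 + 9.031 = 85.23 dB.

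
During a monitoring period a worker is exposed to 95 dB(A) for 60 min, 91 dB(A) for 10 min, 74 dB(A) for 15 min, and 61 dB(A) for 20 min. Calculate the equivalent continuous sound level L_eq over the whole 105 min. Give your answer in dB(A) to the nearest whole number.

The energy average is taken in the linear domain: L_eq = 10·log₁₀[(Σ tᵢ·10^(Lᵢ/10))/T], T = 105 min.
Σ tᵢ·10^(Lᵢ/10) = 60·10^(95/10) + 10·10^(91/10) + 15·10^(74/10) + 20·10^(61/10) = 2.027e+11.
L_eq = 10·log₁₀(2.027e+11/105) = 92.86 dB(A).

93 dB(A)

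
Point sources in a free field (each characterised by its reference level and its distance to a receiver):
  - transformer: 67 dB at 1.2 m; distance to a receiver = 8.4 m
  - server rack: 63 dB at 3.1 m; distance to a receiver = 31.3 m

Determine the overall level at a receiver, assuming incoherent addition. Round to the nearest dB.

51 dB

Propagate each source to the receiver with L = L_ref − 20·log₁₀(r/r_ref), then add intensities.
transformer: 67 − 20·log₁₀(8.4/1.2) = 67 − 16.90 = 50.10 dB.
server rack: 63 − 20·log₁₀(31.3/3.1) = 63 − 20.08 = 42.92 dB.
Σ 10^(L/10) = 1.219e+05 → L_total = 10·log₁₀(1.219e+05) = 50.86 dB.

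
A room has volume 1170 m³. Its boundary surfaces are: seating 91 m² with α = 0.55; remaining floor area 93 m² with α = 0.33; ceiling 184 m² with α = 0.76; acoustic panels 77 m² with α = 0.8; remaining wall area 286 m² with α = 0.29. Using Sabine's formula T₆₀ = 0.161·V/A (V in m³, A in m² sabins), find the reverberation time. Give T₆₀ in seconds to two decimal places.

0.52 s

Summing Sᵢαᵢ: 91·0.55 + 93·0.33 + 184·0.76 + 77·0.8 + 286·0.29 = 365.12 m².
T₆₀ = 0.161·V/A = 0.161·1170/365.12 = 0.516 s.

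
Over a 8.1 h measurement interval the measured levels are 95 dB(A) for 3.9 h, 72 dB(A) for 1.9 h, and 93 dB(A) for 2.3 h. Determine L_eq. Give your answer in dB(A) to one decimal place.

L_eq = 10·log₁₀[(1/T)·Σ tᵢ·10^(Lᵢ/10)] with T = 8.1 h.
Σ tᵢ·10^(Lᵢ/10) = 3.9·10^(95/10) + 1.9·10^(72/10) + 2.3·10^(93/10) = 1.695e+10.
L_eq = 10·log₁₀(1.695e+10/8.1) = 93.21 dB(A).

93.2 dB(A)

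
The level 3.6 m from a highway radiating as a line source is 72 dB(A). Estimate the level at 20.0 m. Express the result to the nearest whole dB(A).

Line-source attenuation: ΔL = 10·log₁₀(r₂/r₁) = 10·log₁₀(20.0/3.6) = 7.447 dB.
L₂ = 72 − 10·log₁₀(20.0/3.6) = 72 − 7.447 = 64.55 dB(A).

65 dB(A)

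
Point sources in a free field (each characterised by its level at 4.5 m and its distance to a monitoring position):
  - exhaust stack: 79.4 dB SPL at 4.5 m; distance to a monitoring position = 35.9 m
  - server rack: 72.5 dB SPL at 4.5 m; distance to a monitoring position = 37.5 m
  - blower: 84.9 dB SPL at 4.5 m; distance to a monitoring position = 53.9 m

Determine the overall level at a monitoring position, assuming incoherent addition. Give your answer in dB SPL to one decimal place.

65.8 dB SPL

Apply inverse-square spreading to bring every level to the receiver, then sum 10^(L/10).
exhaust stack: 79.4 − 20·log₁₀(35.9/4.5) = 79.4 − 18.04 = 61.36 dB SPL.
server rack: 72.5 − 20·log₁₀(37.5/4.5) = 72.5 − 18.42 = 54.08 dB SPL.
blower: 84.9 − 20·log₁₀(53.9/4.5) = 84.9 − 21.57 = 63.33 dB SPL.
Σ 10^(L/10) = 3.779e+06 → L_total = 10·log₁₀(3.779e+06) = 65.77 dB SPL.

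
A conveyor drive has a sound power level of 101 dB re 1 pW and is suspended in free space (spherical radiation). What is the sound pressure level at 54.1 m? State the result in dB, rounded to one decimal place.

The power spreads over a sphere of area 4π·r², so L_p = L_w − 10·log₁₀(4π·r²).
4π·r² = 3.678e+04 m², 10·log₁₀ of that is 45.656 dB.
L_p = 101 − 45.656 = 55.34 dB.

55.3 dB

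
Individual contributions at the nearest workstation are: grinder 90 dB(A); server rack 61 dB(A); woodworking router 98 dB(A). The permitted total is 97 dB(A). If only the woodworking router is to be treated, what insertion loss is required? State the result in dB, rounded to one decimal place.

Everything except the woodworking router sums to 10^(90/10) + 10^(61/10) = 1.001e+09 in linear terms, 90.01 dB(A).
The limit corresponds to 10^(97/10) = 5.012e+09; subtracting the fixed part leaves 4.011e+09 for the woodworking router, i.e. 96.03 dB(A).
So the woodworking router must be reduced from 98 to 96.03 dB(A): IL = 1.97 dB.

2.0 dB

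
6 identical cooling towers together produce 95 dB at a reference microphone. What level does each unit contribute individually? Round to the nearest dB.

Dividing the total intensity by 6 lowers the level by 10·log₁₀ 6 = 7.782 dB: L₁ = 95 − 7.782.

87 dB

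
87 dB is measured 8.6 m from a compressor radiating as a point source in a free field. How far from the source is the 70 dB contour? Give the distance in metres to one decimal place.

60.9 m

Point-source spreading drops the level by 20·log₁₀(r₂/r₁); inverting, r₂/r₁ = 10^(ΔL/20).
r₂ = 8.6·10^((87−70)/20) = 8.6·10^(17.0/20) = 60.88 m.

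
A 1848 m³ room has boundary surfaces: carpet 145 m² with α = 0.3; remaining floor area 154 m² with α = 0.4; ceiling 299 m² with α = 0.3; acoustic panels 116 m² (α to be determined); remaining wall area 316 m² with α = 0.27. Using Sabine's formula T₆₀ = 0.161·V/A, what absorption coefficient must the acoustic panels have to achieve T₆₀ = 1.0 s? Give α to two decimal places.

0.15

From T₆₀ = 0.161·V/A, the target T₆₀ = 1.0 s needs A = 0.161·1848/1.0 = 297.53 m².
Absorption from the other surfaces = 145·0.3 + 154·0.4 + 299·0.3 + 316·0.27 = 280.12 m², so the acoustic panels must supply 17.41 m² over 116 m².
α = 17.41/116 = 0.150.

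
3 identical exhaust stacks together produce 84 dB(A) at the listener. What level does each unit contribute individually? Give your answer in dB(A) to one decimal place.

79.2 dB(A)

For N identical incoherent sources L_total = L₁ + 10·log₁₀ N, so L₁ = 84 − 10·log₁₀(3) = 84 − 4.771.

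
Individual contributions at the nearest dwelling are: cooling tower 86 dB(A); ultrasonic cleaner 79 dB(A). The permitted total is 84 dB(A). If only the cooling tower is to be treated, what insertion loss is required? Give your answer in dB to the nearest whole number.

The untreated sources together contribute 10^(79/10) = 7.943e+07, i.e. 79.00 dB(A).
To meet 84 dB(A) overall, the treated cooling tower may contribute at most 10^(84/10) − 7.943e+07 = 1.718e+08, i.e. 82.35 dB(A).
Required insertion loss = 86 − 82.35 = 3.65 dB.

4 dB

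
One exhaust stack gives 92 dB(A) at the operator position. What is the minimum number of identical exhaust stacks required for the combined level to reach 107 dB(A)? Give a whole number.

32

N identical sources give L₁ + 10·log₁₀ N, so require 10·log₁₀ N ≥ 107 − 92 = 15.0 dB.
N ≥ 10^(15.0/10) = 31.623, so N = 32.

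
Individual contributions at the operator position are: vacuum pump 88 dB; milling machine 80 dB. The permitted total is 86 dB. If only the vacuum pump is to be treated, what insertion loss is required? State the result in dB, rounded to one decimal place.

Fixed contribution from the other source: Σ 10^(L/10) = 10^(80/10) = 1.000e+08 (80.00 dB).
To meet 86 dB overall, the treated vacuum pump may contribute at most 10^(86/10) − 1.000e+08 = 2.981e+08, i.e. 84.74 dB.
Required insertion loss = 88 − 84.74 = 3.26 dB.

3.3 dB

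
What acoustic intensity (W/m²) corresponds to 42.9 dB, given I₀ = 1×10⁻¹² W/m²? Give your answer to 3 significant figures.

1.95e-08 W/m²

I/I₀ = 10^(42.9/10) = 1.95e+04, so I = 1.95e+04 × 10⁻¹² W/m².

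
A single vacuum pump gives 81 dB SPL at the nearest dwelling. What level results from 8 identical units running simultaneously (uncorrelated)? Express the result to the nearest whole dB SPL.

90 dB SPL

With 8 equal, uncorrelated contributions the intensity is 8× that of one unit, giving a rise of 10·log₁₀ 8.
L_total = 81 + 10·log₁₀(8) = 81 + 9.031 = 90.03 dB SPL.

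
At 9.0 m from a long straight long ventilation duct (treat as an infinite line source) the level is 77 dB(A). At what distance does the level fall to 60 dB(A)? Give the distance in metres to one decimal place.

451.1 m

The 17.0 dB drop corresponds to a distance ratio of 10^(17.0/10) for a line source.
r₂ = 9.0·10^((77−60)/10) = 9.0·10^(17.0/10) = 451.07 m.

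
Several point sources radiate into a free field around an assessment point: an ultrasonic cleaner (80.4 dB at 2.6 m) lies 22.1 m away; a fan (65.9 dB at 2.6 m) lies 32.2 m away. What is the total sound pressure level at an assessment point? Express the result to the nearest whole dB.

62 dB

Apply inverse-square spreading to bring every level to the receiver, then sum 10^(L/10).
ultrasonic cleaner: 80.4 − 20·log₁₀(22.1/2.6) = 80.4 − 18.59 = 61.81 dB.
fan: 65.9 − 20·log₁₀(32.2/2.6) = 65.9 − 21.86 = 44.04 dB.
Σ 10^(L/10) = 1.543e+06 → L_total = 10·log₁₀(1.543e+06) = 61.88 dB.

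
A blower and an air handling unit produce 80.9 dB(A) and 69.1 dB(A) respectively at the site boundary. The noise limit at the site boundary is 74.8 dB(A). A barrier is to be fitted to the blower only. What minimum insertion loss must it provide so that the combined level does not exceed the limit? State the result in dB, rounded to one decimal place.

Everything except the blower sums to 10^(69.1/10) = 8.128e+06 in linear terms, 69.10 dB(A).
The limit corresponds to 10^(74.8/10) = 3.020e+07; subtracting the fixed part leaves 2.207e+07 for the blower, i.e. 73.44 dB(A).
Required insertion loss = 80.9 − 73.44 = 7.46 dB.

7.5 dB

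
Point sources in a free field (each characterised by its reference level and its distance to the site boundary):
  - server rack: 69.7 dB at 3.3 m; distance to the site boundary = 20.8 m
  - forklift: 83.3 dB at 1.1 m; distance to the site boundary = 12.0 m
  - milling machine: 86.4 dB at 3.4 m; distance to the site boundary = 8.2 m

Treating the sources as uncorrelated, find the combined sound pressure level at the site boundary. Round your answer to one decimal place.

78.9 dB

Propagate each source to the receiver with L = L_ref − 20·log₁₀(r/r_ref), then add intensities.
server rack: 69.7 − 20·log₁₀(20.8/3.3) = 69.7 − 15.99 = 53.71 dB.
forklift: 83.3 − 20·log₁₀(12.0/1.1) = 83.3 − 20.76 = 62.54 dB.
milling machine: 86.4 − 20·log₁₀(8.2/3.4) = 86.4 − 7.65 = 78.75 dB.
Σ 10^(L/10) = 7.708e+07 → L_total = 10·log₁₀(7.708e+07) = 78.87 dB.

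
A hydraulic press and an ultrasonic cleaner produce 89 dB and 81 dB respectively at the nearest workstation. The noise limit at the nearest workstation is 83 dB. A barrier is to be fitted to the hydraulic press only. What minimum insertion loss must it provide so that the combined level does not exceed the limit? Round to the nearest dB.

The untreated sources together contribute 10^(81/10) = 1.259e+08, i.e. 81.00 dB.
The limit corresponds to 10^(83/10) = 1.995e+08; subtracting the fixed part leaves 7.363e+07 for the hydraulic press, i.e. 78.67 dB.
Required insertion loss = 89 − 78.67 = 10.33 dB.

10 dB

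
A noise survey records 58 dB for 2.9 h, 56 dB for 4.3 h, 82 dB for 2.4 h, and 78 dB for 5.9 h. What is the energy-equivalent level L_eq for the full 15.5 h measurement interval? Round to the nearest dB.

Weight each interval's intensity by its duration and average over T = 15.5 h:
Σ tᵢ·10^(Lᵢ/10) = 2.9·10^(58/10) + 4.3·10^(56/10) + 2.4·10^(82/10) + 5.9·10^(78/10) = 7.562e+08.
L_eq = 10·log₁₀(7.562e+08/15.5) = 76.88 dB.

77 dB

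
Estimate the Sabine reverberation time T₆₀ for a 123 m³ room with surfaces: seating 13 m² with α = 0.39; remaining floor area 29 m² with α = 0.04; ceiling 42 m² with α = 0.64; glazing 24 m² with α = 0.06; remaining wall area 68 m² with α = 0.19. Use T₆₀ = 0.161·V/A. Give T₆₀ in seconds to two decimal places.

0.42 s

Total absorption A = 13·0.39 + 29·0.04 + 42·0.64 + 24·0.06 + 68·0.19 = 47.47 m² sabins.
T₆₀ = 0.161 × 123 / 47.47 = 0.417 s.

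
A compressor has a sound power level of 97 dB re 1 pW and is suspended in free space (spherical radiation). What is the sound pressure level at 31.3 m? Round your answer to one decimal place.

Free-field spherical radiation: L_p = L_w − 10·log₁₀(4π·r²), r = 31.3 m.
4π·r² = 1.231e+04 m², 10·log₁₀ of that is 40.903 dB.
L_p = 97 − 40.903 = 56.10 dB.

56.1 dB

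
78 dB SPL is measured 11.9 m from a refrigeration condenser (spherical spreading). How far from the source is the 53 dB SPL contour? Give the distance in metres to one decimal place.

211.6 m

Point-source spreading drops the level by 20·log₁₀(r₂/r₁); inverting, r₂/r₁ = 10^(ΔL/20).
r₂ = 11.9·10^((78−53)/20) = 11.9·10^(25.0/20) = 211.62 m.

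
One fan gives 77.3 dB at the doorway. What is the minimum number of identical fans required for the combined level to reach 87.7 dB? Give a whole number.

The shortfall is 87.7 − 77.3 = 10.4 dB, and N units add 10·log₁₀ N, so need 10·log₁₀ N ≥ 10.4.
N ≥ 10^(10.4/10) = 10.965, so N = 11.

11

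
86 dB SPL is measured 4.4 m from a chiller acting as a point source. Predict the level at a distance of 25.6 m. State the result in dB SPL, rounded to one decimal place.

Spherical spreading from a point source gives a 20·log₁₀(r₂/r₁) drop.
L₂ = 86 − 20·log₁₀(25.6/4.4) = 86 − 15.296 = 70.70 dB SPL.

70.7 dB SPL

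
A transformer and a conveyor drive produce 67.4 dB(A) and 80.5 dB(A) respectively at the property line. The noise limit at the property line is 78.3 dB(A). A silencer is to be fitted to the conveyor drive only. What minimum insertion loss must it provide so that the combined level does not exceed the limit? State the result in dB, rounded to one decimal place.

Fixed contribution from the other source: Σ 10^(L/10) = 10^(67.4/10) = 5.495e+06 (67.40 dB(A)).
To meet 78.3 dB(A) overall, the treated conveyor drive may contribute at most 10^(78.3/10) − 5.495e+06 = 6.211e+07, i.e. 77.93 dB(A).
Required insertion loss = 80.5 − 77.93 = 2.57 dB.

2.6 dB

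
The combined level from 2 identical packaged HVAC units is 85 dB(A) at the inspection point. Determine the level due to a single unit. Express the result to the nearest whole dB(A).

Dividing the total intensity by 2 lowers the level by 10·log₁₀ 2 = 3.010 dB: L₁ = 85 − 3.010.

82 dB(A)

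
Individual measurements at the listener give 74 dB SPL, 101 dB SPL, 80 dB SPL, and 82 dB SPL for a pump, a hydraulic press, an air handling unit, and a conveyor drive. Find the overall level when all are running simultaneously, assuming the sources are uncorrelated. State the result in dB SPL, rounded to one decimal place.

101.1 dB SPL

Incoherent sources combine by intensity addition: L_total = 10·log₁₀(Σ 10^(L_i/10)).
Σ 10^(L/10) = 10^(74/10) + 10^(101/10) + 10^(80/10) + 10^(82/10) = 1.287e+10.
L_total = 10·log₁₀(1.287e+10) = 101.10 dB SPL.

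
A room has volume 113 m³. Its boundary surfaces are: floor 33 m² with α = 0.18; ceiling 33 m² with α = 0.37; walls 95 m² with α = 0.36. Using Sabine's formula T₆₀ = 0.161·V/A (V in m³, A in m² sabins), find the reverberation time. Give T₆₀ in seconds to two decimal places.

0.35 s

Total absorption A = 33·0.18 + 33·0.37 + 95·0.36 = 52.35 m² sabins.
T₆₀ = 0.161 × 113 / 52.35 = 0.348 s.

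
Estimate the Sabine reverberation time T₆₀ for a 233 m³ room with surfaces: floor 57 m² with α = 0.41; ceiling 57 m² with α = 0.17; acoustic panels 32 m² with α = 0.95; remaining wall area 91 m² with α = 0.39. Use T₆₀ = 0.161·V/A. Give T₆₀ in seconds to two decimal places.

0.38 s

Summing Sᵢαᵢ: 57·0.41 + 57·0.17 + 32·0.95 + 91·0.39 = 98.95 m².
T₆₀ = 0.161 × 233 / 98.95 = 0.379 s.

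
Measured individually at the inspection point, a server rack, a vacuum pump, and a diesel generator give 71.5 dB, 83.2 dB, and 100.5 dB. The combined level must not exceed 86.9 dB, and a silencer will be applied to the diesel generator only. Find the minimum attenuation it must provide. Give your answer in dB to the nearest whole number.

Everything except the diesel generator sums to 10^(71.5/10) + 10^(83.2/10) = 2.231e+08 in linear terms, 83.48 dB.
The limit corresponds to 10^(86.9/10) = 4.898e+08; subtracting the fixed part leaves 2.667e+08 for the diesel generator, i.e. 84.26 dB.
So the diesel generator must be reduced from 100.5 to 84.26 dB: IL = 16.24 dB.

16 dB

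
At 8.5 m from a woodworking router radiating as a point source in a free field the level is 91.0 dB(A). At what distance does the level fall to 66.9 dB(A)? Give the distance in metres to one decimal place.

136.3 m

For a point source L₁ − L₂ = 20·log₁₀(r₂/r₁), so r₂ = r₁·10^((L₁−L₂)/20).
r₂ = 8.5·10^((91.0−66.9)/20) = 8.5·10^(24.1/20) = 136.28 m.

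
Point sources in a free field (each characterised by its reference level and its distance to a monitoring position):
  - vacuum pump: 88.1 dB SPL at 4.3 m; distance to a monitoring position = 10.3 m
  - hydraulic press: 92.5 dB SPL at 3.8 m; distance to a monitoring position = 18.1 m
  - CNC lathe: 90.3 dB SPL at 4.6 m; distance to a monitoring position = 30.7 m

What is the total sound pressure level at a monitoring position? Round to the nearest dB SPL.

83 dB SPL

First find each source's level at the receiver (point-source: −20·log₁₀(r/r_ref)), then combine on an intensity basis.
vacuum pump: 88.1 − 20·log₁₀(10.3/4.3) = 88.1 − 7.59 = 80.51 dB SPL.
hydraulic press: 92.5 − 20·log₁₀(18.1/3.8) = 92.5 − 13.56 = 78.94 dB SPL.
CNC lathe: 90.3 − 20·log₁₀(30.7/4.6) = 90.3 − 16.49 = 73.81 dB SPL.
Σ 10^(L/10) = 2.150e+08 → L_total = 10·log₁₀(2.150e+08) = 83.32 dB SPL.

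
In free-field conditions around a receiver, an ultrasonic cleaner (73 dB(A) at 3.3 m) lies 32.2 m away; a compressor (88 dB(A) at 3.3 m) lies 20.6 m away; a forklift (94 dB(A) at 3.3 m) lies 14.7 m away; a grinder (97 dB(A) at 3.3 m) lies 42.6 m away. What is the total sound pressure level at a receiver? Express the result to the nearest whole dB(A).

Propagate each source to the receiver with L = L_ref − 20·log₁₀(r/r_ref), then add intensities.
ultrasonic cleaner: 73 − 20·log₁₀(32.2/3.3) = 73 − 19.79 = 53.21 dB(A).
compressor: 88 − 20·log₁₀(20.6/3.3) = 88 − 15.91 = 72.09 dB(A).
forklift: 94 − 20·log₁₀(14.7/3.3) = 94 − 12.98 = 81.02 dB(A).
grinder: 97 − 20·log₁₀(42.6/3.3) = 97 − 22.22 = 74.78 dB(A).
Σ 10^(L/10) = 1.731e+08 → L_total = 10·log₁₀(1.731e+08) = 82.38 dB(A).

82 dB(A)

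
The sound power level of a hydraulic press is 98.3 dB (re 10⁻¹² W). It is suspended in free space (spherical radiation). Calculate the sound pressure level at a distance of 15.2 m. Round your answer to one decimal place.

63.7 dB

The power spreads over a sphere of area 4π·r², so L_p = L_w − 10·log₁₀(4π·r²).
4π·r² = 2903 m², 10·log₁₀ of that is 34.629 dB.
L_p = 98.3 − 34.629 = 63.67 dB.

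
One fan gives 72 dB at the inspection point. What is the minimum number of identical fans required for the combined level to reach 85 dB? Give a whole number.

The shortfall is 85 − 72 = 13.0 dB, and N units add 10·log₁₀ N, so need 10·log₁₀ N ≥ 13.0.
N ≥ 10^(13.0/10) = 19.953, so N = 20.

20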